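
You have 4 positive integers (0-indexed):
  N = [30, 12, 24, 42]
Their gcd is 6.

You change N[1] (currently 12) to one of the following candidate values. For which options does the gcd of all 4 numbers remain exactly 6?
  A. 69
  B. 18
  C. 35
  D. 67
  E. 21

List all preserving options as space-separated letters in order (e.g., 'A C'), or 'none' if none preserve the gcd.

Old gcd = 6; gcd of others (without N[1]) = 6
New gcd for candidate v: gcd(6, v). Preserves old gcd iff gcd(6, v) = 6.
  Option A: v=69, gcd(6,69)=3 -> changes
  Option B: v=18, gcd(6,18)=6 -> preserves
  Option C: v=35, gcd(6,35)=1 -> changes
  Option D: v=67, gcd(6,67)=1 -> changes
  Option E: v=21, gcd(6,21)=3 -> changes

Answer: B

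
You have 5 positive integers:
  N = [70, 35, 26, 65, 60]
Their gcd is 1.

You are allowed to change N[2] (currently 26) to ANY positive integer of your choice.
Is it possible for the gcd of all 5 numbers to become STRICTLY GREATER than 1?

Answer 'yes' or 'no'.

Current gcd = 1
gcd of all OTHER numbers (without N[2]=26): gcd([70, 35, 65, 60]) = 5
The new gcd after any change is gcd(5, new_value).
This can be at most 5.
Since 5 > old gcd 1, the gcd CAN increase (e.g., set N[2] = 5).

Answer: yes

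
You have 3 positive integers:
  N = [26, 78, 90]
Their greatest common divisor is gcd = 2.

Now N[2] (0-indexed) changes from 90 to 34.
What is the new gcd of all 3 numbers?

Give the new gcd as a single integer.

Numbers: [26, 78, 90], gcd = 2
Change: index 2, 90 -> 34
gcd of the OTHER numbers (without index 2): gcd([26, 78]) = 26
New gcd = gcd(g_others, new_val) = gcd(26, 34) = 2

Answer: 2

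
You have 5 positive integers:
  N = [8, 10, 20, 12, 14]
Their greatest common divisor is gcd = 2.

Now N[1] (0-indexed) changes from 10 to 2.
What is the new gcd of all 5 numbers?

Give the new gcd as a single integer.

Numbers: [8, 10, 20, 12, 14], gcd = 2
Change: index 1, 10 -> 2
gcd of the OTHER numbers (without index 1): gcd([8, 20, 12, 14]) = 2
New gcd = gcd(g_others, new_val) = gcd(2, 2) = 2

Answer: 2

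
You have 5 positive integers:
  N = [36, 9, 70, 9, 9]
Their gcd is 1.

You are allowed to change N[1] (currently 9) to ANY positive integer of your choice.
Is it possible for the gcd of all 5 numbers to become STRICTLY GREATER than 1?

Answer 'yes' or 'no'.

Current gcd = 1
gcd of all OTHER numbers (without N[1]=9): gcd([36, 70, 9, 9]) = 1
The new gcd after any change is gcd(1, new_value).
This can be at most 1.
Since 1 = old gcd 1, the gcd can only stay the same or decrease.

Answer: no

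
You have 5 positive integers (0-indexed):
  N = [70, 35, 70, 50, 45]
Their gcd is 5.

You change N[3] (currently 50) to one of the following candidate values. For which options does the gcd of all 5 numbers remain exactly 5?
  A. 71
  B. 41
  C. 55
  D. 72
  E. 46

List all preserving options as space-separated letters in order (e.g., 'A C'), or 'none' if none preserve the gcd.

Answer: C

Derivation:
Old gcd = 5; gcd of others (without N[3]) = 5
New gcd for candidate v: gcd(5, v). Preserves old gcd iff gcd(5, v) = 5.
  Option A: v=71, gcd(5,71)=1 -> changes
  Option B: v=41, gcd(5,41)=1 -> changes
  Option C: v=55, gcd(5,55)=5 -> preserves
  Option D: v=72, gcd(5,72)=1 -> changes
  Option E: v=46, gcd(5,46)=1 -> changes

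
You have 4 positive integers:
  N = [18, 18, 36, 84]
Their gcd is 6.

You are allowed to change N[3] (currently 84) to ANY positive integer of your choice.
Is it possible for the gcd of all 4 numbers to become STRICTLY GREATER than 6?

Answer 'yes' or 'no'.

Current gcd = 6
gcd of all OTHER numbers (without N[3]=84): gcd([18, 18, 36]) = 18
The new gcd after any change is gcd(18, new_value).
This can be at most 18.
Since 18 > old gcd 6, the gcd CAN increase (e.g., set N[3] = 18).

Answer: yes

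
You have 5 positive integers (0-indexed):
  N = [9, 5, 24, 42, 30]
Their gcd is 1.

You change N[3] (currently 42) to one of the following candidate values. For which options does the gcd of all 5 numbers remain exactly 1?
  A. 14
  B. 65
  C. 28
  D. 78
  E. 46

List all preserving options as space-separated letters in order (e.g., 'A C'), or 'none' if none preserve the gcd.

Old gcd = 1; gcd of others (without N[3]) = 1
New gcd for candidate v: gcd(1, v). Preserves old gcd iff gcd(1, v) = 1.
  Option A: v=14, gcd(1,14)=1 -> preserves
  Option B: v=65, gcd(1,65)=1 -> preserves
  Option C: v=28, gcd(1,28)=1 -> preserves
  Option D: v=78, gcd(1,78)=1 -> preserves
  Option E: v=46, gcd(1,46)=1 -> preserves

Answer: A B C D E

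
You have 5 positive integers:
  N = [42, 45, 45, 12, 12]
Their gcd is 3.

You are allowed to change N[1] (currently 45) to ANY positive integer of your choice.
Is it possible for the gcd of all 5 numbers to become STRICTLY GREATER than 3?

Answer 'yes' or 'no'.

Current gcd = 3
gcd of all OTHER numbers (without N[1]=45): gcd([42, 45, 12, 12]) = 3
The new gcd after any change is gcd(3, new_value).
This can be at most 3.
Since 3 = old gcd 3, the gcd can only stay the same or decrease.

Answer: no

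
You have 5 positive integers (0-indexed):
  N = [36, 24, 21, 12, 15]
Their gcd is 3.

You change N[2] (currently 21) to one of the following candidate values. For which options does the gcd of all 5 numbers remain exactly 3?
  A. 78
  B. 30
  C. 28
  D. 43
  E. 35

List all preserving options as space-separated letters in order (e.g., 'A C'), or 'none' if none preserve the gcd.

Answer: A B

Derivation:
Old gcd = 3; gcd of others (without N[2]) = 3
New gcd for candidate v: gcd(3, v). Preserves old gcd iff gcd(3, v) = 3.
  Option A: v=78, gcd(3,78)=3 -> preserves
  Option B: v=30, gcd(3,30)=3 -> preserves
  Option C: v=28, gcd(3,28)=1 -> changes
  Option D: v=43, gcd(3,43)=1 -> changes
  Option E: v=35, gcd(3,35)=1 -> changes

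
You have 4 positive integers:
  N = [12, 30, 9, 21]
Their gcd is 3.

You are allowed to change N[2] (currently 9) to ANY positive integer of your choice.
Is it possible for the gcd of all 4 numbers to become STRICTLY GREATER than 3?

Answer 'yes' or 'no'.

Current gcd = 3
gcd of all OTHER numbers (without N[2]=9): gcd([12, 30, 21]) = 3
The new gcd after any change is gcd(3, new_value).
This can be at most 3.
Since 3 = old gcd 3, the gcd can only stay the same or decrease.

Answer: no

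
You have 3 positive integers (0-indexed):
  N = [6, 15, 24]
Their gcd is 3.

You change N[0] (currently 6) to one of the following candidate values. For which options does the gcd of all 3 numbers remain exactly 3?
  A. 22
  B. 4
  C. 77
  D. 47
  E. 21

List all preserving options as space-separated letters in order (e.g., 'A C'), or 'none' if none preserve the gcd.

Old gcd = 3; gcd of others (without N[0]) = 3
New gcd for candidate v: gcd(3, v). Preserves old gcd iff gcd(3, v) = 3.
  Option A: v=22, gcd(3,22)=1 -> changes
  Option B: v=4, gcd(3,4)=1 -> changes
  Option C: v=77, gcd(3,77)=1 -> changes
  Option D: v=47, gcd(3,47)=1 -> changes
  Option E: v=21, gcd(3,21)=3 -> preserves

Answer: E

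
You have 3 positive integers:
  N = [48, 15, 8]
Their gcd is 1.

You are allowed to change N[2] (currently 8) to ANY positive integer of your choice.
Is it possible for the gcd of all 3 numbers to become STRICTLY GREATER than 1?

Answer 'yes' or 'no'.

Current gcd = 1
gcd of all OTHER numbers (without N[2]=8): gcd([48, 15]) = 3
The new gcd after any change is gcd(3, new_value).
This can be at most 3.
Since 3 > old gcd 1, the gcd CAN increase (e.g., set N[2] = 3).

Answer: yes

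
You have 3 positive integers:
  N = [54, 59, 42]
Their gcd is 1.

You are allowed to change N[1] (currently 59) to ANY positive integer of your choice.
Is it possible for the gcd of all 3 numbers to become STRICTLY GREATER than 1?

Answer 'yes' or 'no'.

Current gcd = 1
gcd of all OTHER numbers (without N[1]=59): gcd([54, 42]) = 6
The new gcd after any change is gcd(6, new_value).
This can be at most 6.
Since 6 > old gcd 1, the gcd CAN increase (e.g., set N[1] = 6).

Answer: yes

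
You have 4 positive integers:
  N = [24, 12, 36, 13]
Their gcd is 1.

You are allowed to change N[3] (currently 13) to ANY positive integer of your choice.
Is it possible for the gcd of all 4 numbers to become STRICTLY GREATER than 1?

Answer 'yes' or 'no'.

Current gcd = 1
gcd of all OTHER numbers (without N[3]=13): gcd([24, 12, 36]) = 12
The new gcd after any change is gcd(12, new_value).
This can be at most 12.
Since 12 > old gcd 1, the gcd CAN increase (e.g., set N[3] = 12).

Answer: yes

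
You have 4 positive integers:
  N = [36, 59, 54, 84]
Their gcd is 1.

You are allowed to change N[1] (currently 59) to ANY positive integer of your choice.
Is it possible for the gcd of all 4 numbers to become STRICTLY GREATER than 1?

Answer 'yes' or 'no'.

Current gcd = 1
gcd of all OTHER numbers (without N[1]=59): gcd([36, 54, 84]) = 6
The new gcd after any change is gcd(6, new_value).
This can be at most 6.
Since 6 > old gcd 1, the gcd CAN increase (e.g., set N[1] = 6).

Answer: yes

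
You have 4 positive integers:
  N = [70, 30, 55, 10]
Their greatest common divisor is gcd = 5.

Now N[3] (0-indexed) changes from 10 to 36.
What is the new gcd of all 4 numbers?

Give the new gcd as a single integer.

Answer: 1

Derivation:
Numbers: [70, 30, 55, 10], gcd = 5
Change: index 3, 10 -> 36
gcd of the OTHER numbers (without index 3): gcd([70, 30, 55]) = 5
New gcd = gcd(g_others, new_val) = gcd(5, 36) = 1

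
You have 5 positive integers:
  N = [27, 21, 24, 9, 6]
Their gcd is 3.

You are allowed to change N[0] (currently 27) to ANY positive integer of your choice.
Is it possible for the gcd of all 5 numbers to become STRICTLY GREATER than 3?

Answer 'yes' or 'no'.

Current gcd = 3
gcd of all OTHER numbers (without N[0]=27): gcd([21, 24, 9, 6]) = 3
The new gcd after any change is gcd(3, new_value).
This can be at most 3.
Since 3 = old gcd 3, the gcd can only stay the same or decrease.

Answer: no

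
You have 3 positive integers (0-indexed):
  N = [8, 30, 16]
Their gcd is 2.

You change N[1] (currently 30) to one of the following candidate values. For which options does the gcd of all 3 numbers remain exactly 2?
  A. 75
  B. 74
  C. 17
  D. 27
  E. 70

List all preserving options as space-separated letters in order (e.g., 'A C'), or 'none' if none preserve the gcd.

Answer: B E

Derivation:
Old gcd = 2; gcd of others (without N[1]) = 8
New gcd for candidate v: gcd(8, v). Preserves old gcd iff gcd(8, v) = 2.
  Option A: v=75, gcd(8,75)=1 -> changes
  Option B: v=74, gcd(8,74)=2 -> preserves
  Option C: v=17, gcd(8,17)=1 -> changes
  Option D: v=27, gcd(8,27)=1 -> changes
  Option E: v=70, gcd(8,70)=2 -> preserves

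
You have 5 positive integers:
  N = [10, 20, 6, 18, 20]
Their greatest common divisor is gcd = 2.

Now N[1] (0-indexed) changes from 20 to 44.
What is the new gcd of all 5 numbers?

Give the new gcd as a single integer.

Answer: 2

Derivation:
Numbers: [10, 20, 6, 18, 20], gcd = 2
Change: index 1, 20 -> 44
gcd of the OTHER numbers (without index 1): gcd([10, 6, 18, 20]) = 2
New gcd = gcd(g_others, new_val) = gcd(2, 44) = 2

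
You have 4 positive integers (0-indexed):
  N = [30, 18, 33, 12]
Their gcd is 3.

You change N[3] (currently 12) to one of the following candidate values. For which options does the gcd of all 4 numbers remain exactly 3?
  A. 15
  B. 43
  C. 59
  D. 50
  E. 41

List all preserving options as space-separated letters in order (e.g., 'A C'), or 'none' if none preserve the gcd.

Old gcd = 3; gcd of others (without N[3]) = 3
New gcd for candidate v: gcd(3, v). Preserves old gcd iff gcd(3, v) = 3.
  Option A: v=15, gcd(3,15)=3 -> preserves
  Option B: v=43, gcd(3,43)=1 -> changes
  Option C: v=59, gcd(3,59)=1 -> changes
  Option D: v=50, gcd(3,50)=1 -> changes
  Option E: v=41, gcd(3,41)=1 -> changes

Answer: A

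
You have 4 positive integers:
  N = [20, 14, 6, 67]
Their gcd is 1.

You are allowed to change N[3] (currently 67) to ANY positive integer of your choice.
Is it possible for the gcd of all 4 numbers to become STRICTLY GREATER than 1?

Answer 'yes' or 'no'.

Answer: yes

Derivation:
Current gcd = 1
gcd of all OTHER numbers (without N[3]=67): gcd([20, 14, 6]) = 2
The new gcd after any change is gcd(2, new_value).
This can be at most 2.
Since 2 > old gcd 1, the gcd CAN increase (e.g., set N[3] = 2).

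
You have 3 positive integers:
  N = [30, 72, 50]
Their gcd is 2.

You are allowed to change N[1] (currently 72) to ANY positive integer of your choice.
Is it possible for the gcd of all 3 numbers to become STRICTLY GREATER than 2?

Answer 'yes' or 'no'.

Current gcd = 2
gcd of all OTHER numbers (without N[1]=72): gcd([30, 50]) = 10
The new gcd after any change is gcd(10, new_value).
This can be at most 10.
Since 10 > old gcd 2, the gcd CAN increase (e.g., set N[1] = 10).

Answer: yes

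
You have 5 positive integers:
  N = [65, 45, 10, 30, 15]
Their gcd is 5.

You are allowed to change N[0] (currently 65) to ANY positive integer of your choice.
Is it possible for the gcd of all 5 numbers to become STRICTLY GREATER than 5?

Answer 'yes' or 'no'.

Current gcd = 5
gcd of all OTHER numbers (without N[0]=65): gcd([45, 10, 30, 15]) = 5
The new gcd after any change is gcd(5, new_value).
This can be at most 5.
Since 5 = old gcd 5, the gcd can only stay the same or decrease.

Answer: no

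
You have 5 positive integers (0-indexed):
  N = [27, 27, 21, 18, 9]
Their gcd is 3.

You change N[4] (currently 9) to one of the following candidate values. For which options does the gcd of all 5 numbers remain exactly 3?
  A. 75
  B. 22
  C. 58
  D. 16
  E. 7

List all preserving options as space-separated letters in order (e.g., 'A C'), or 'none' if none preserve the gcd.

Answer: A

Derivation:
Old gcd = 3; gcd of others (without N[4]) = 3
New gcd for candidate v: gcd(3, v). Preserves old gcd iff gcd(3, v) = 3.
  Option A: v=75, gcd(3,75)=3 -> preserves
  Option B: v=22, gcd(3,22)=1 -> changes
  Option C: v=58, gcd(3,58)=1 -> changes
  Option D: v=16, gcd(3,16)=1 -> changes
  Option E: v=7, gcd(3,7)=1 -> changes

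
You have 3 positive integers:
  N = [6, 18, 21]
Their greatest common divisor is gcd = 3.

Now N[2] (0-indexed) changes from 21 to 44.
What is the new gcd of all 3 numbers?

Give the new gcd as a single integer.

Numbers: [6, 18, 21], gcd = 3
Change: index 2, 21 -> 44
gcd of the OTHER numbers (without index 2): gcd([6, 18]) = 6
New gcd = gcd(g_others, new_val) = gcd(6, 44) = 2

Answer: 2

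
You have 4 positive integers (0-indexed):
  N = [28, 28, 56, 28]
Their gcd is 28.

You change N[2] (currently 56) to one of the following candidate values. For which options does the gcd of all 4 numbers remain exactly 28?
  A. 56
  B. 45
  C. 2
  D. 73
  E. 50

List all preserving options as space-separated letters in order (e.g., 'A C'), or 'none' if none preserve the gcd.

Old gcd = 28; gcd of others (without N[2]) = 28
New gcd for candidate v: gcd(28, v). Preserves old gcd iff gcd(28, v) = 28.
  Option A: v=56, gcd(28,56)=28 -> preserves
  Option B: v=45, gcd(28,45)=1 -> changes
  Option C: v=2, gcd(28,2)=2 -> changes
  Option D: v=73, gcd(28,73)=1 -> changes
  Option E: v=50, gcd(28,50)=2 -> changes

Answer: A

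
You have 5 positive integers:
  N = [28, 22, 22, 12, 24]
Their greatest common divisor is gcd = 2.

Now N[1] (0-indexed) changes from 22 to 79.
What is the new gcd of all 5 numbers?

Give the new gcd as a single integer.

Numbers: [28, 22, 22, 12, 24], gcd = 2
Change: index 1, 22 -> 79
gcd of the OTHER numbers (without index 1): gcd([28, 22, 12, 24]) = 2
New gcd = gcd(g_others, new_val) = gcd(2, 79) = 1

Answer: 1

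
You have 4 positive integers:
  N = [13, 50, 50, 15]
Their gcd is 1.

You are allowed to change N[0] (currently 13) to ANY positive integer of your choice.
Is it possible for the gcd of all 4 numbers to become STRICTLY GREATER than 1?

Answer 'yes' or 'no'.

Current gcd = 1
gcd of all OTHER numbers (without N[0]=13): gcd([50, 50, 15]) = 5
The new gcd after any change is gcd(5, new_value).
This can be at most 5.
Since 5 > old gcd 1, the gcd CAN increase (e.g., set N[0] = 5).

Answer: yes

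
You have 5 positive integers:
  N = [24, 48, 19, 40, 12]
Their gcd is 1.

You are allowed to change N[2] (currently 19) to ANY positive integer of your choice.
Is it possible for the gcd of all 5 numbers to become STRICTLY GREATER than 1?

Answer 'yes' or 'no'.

Answer: yes

Derivation:
Current gcd = 1
gcd of all OTHER numbers (without N[2]=19): gcd([24, 48, 40, 12]) = 4
The new gcd after any change is gcd(4, new_value).
This can be at most 4.
Since 4 > old gcd 1, the gcd CAN increase (e.g., set N[2] = 4).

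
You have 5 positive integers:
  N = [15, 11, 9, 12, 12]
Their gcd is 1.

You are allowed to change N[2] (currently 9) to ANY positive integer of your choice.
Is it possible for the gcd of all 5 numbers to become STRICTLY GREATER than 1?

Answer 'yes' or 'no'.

Answer: no

Derivation:
Current gcd = 1
gcd of all OTHER numbers (without N[2]=9): gcd([15, 11, 12, 12]) = 1
The new gcd after any change is gcd(1, new_value).
This can be at most 1.
Since 1 = old gcd 1, the gcd can only stay the same or decrease.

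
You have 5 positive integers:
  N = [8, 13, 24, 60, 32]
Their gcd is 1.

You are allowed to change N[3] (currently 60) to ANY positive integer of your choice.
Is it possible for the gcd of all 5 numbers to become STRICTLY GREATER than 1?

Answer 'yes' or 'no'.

Current gcd = 1
gcd of all OTHER numbers (without N[3]=60): gcd([8, 13, 24, 32]) = 1
The new gcd after any change is gcd(1, new_value).
This can be at most 1.
Since 1 = old gcd 1, the gcd can only stay the same or decrease.

Answer: no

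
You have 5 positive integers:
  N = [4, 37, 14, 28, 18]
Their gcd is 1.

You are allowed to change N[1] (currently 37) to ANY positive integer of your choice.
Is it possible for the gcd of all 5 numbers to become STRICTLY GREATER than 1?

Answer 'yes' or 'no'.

Answer: yes

Derivation:
Current gcd = 1
gcd of all OTHER numbers (without N[1]=37): gcd([4, 14, 28, 18]) = 2
The new gcd after any change is gcd(2, new_value).
This can be at most 2.
Since 2 > old gcd 1, the gcd CAN increase (e.g., set N[1] = 2).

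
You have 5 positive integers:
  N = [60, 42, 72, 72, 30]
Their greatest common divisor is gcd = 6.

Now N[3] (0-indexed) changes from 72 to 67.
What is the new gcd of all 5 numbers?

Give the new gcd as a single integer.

Answer: 1

Derivation:
Numbers: [60, 42, 72, 72, 30], gcd = 6
Change: index 3, 72 -> 67
gcd of the OTHER numbers (without index 3): gcd([60, 42, 72, 30]) = 6
New gcd = gcd(g_others, new_val) = gcd(6, 67) = 1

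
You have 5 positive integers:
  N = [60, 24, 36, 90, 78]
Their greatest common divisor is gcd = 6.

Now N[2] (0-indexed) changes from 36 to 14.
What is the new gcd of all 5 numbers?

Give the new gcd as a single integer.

Answer: 2

Derivation:
Numbers: [60, 24, 36, 90, 78], gcd = 6
Change: index 2, 36 -> 14
gcd of the OTHER numbers (without index 2): gcd([60, 24, 90, 78]) = 6
New gcd = gcd(g_others, new_val) = gcd(6, 14) = 2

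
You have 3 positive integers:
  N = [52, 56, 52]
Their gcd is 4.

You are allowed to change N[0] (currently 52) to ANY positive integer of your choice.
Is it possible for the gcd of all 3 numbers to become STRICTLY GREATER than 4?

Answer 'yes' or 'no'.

Answer: no

Derivation:
Current gcd = 4
gcd of all OTHER numbers (without N[0]=52): gcd([56, 52]) = 4
The new gcd after any change is gcd(4, new_value).
This can be at most 4.
Since 4 = old gcd 4, the gcd can only stay the same or decrease.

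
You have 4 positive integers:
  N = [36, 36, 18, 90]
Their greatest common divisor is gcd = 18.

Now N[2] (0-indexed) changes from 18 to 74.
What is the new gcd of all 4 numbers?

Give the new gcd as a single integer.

Answer: 2

Derivation:
Numbers: [36, 36, 18, 90], gcd = 18
Change: index 2, 18 -> 74
gcd of the OTHER numbers (without index 2): gcd([36, 36, 90]) = 18
New gcd = gcd(g_others, new_val) = gcd(18, 74) = 2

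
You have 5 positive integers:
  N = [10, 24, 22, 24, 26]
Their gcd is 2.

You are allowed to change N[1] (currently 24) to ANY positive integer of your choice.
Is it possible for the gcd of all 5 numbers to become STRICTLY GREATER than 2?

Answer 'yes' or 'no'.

Current gcd = 2
gcd of all OTHER numbers (without N[1]=24): gcd([10, 22, 24, 26]) = 2
The new gcd after any change is gcd(2, new_value).
This can be at most 2.
Since 2 = old gcd 2, the gcd can only stay the same or decrease.

Answer: no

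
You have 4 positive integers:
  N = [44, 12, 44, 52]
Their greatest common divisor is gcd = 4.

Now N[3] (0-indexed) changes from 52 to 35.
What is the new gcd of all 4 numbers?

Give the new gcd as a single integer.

Answer: 1

Derivation:
Numbers: [44, 12, 44, 52], gcd = 4
Change: index 3, 52 -> 35
gcd of the OTHER numbers (without index 3): gcd([44, 12, 44]) = 4
New gcd = gcd(g_others, new_val) = gcd(4, 35) = 1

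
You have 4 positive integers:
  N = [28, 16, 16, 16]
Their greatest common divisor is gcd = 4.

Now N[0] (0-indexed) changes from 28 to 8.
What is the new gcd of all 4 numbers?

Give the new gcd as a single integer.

Answer: 8

Derivation:
Numbers: [28, 16, 16, 16], gcd = 4
Change: index 0, 28 -> 8
gcd of the OTHER numbers (without index 0): gcd([16, 16, 16]) = 16
New gcd = gcd(g_others, new_val) = gcd(16, 8) = 8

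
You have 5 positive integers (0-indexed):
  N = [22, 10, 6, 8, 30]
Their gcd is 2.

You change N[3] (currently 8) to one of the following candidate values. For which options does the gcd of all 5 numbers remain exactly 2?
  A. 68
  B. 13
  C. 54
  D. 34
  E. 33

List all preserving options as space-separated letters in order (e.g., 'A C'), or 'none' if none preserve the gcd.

Old gcd = 2; gcd of others (without N[3]) = 2
New gcd for candidate v: gcd(2, v). Preserves old gcd iff gcd(2, v) = 2.
  Option A: v=68, gcd(2,68)=2 -> preserves
  Option B: v=13, gcd(2,13)=1 -> changes
  Option C: v=54, gcd(2,54)=2 -> preserves
  Option D: v=34, gcd(2,34)=2 -> preserves
  Option E: v=33, gcd(2,33)=1 -> changes

Answer: A C D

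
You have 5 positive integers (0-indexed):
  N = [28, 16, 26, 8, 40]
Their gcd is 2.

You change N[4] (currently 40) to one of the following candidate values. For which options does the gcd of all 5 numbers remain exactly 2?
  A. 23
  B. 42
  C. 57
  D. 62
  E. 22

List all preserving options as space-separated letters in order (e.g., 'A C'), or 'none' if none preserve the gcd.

Old gcd = 2; gcd of others (without N[4]) = 2
New gcd for candidate v: gcd(2, v). Preserves old gcd iff gcd(2, v) = 2.
  Option A: v=23, gcd(2,23)=1 -> changes
  Option B: v=42, gcd(2,42)=2 -> preserves
  Option C: v=57, gcd(2,57)=1 -> changes
  Option D: v=62, gcd(2,62)=2 -> preserves
  Option E: v=22, gcd(2,22)=2 -> preserves

Answer: B D E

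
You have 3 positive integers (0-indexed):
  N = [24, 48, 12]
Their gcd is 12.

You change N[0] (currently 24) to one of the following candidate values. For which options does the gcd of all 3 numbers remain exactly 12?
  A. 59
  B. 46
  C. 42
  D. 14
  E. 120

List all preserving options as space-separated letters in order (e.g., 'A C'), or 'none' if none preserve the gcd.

Answer: E

Derivation:
Old gcd = 12; gcd of others (without N[0]) = 12
New gcd for candidate v: gcd(12, v). Preserves old gcd iff gcd(12, v) = 12.
  Option A: v=59, gcd(12,59)=1 -> changes
  Option B: v=46, gcd(12,46)=2 -> changes
  Option C: v=42, gcd(12,42)=6 -> changes
  Option D: v=14, gcd(12,14)=2 -> changes
  Option E: v=120, gcd(12,120)=12 -> preserves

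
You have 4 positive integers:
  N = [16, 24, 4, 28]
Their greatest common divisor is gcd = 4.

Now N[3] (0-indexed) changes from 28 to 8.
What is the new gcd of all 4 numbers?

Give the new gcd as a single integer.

Numbers: [16, 24, 4, 28], gcd = 4
Change: index 3, 28 -> 8
gcd of the OTHER numbers (without index 3): gcd([16, 24, 4]) = 4
New gcd = gcd(g_others, new_val) = gcd(4, 8) = 4

Answer: 4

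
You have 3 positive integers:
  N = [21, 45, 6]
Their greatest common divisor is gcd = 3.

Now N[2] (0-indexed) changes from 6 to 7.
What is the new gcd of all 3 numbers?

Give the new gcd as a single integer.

Numbers: [21, 45, 6], gcd = 3
Change: index 2, 6 -> 7
gcd of the OTHER numbers (without index 2): gcd([21, 45]) = 3
New gcd = gcd(g_others, new_val) = gcd(3, 7) = 1

Answer: 1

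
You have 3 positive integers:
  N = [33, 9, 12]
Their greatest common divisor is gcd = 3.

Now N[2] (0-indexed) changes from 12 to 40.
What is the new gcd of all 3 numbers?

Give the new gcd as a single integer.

Numbers: [33, 9, 12], gcd = 3
Change: index 2, 12 -> 40
gcd of the OTHER numbers (without index 2): gcd([33, 9]) = 3
New gcd = gcd(g_others, new_val) = gcd(3, 40) = 1

Answer: 1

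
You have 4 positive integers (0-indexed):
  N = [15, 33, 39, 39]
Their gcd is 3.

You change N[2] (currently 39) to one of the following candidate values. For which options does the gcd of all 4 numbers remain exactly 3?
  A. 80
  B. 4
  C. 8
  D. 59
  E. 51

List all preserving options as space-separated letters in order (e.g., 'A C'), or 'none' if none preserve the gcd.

Answer: E

Derivation:
Old gcd = 3; gcd of others (without N[2]) = 3
New gcd for candidate v: gcd(3, v). Preserves old gcd iff gcd(3, v) = 3.
  Option A: v=80, gcd(3,80)=1 -> changes
  Option B: v=4, gcd(3,4)=1 -> changes
  Option C: v=8, gcd(3,8)=1 -> changes
  Option D: v=59, gcd(3,59)=1 -> changes
  Option E: v=51, gcd(3,51)=3 -> preserves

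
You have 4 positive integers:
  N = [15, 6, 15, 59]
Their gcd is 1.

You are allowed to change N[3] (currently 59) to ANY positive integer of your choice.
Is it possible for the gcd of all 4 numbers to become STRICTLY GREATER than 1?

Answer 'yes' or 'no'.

Answer: yes

Derivation:
Current gcd = 1
gcd of all OTHER numbers (without N[3]=59): gcd([15, 6, 15]) = 3
The new gcd after any change is gcd(3, new_value).
This can be at most 3.
Since 3 > old gcd 1, the gcd CAN increase (e.g., set N[3] = 3).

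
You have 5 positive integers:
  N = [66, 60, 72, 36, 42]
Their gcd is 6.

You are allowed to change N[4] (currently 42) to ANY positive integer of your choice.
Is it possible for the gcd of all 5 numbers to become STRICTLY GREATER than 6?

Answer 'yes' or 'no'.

Answer: no

Derivation:
Current gcd = 6
gcd of all OTHER numbers (without N[4]=42): gcd([66, 60, 72, 36]) = 6
The new gcd after any change is gcd(6, new_value).
This can be at most 6.
Since 6 = old gcd 6, the gcd can only stay the same or decrease.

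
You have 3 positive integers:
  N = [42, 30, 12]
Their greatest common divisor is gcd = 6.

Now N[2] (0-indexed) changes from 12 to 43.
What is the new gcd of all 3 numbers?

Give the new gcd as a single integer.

Numbers: [42, 30, 12], gcd = 6
Change: index 2, 12 -> 43
gcd of the OTHER numbers (without index 2): gcd([42, 30]) = 6
New gcd = gcd(g_others, new_val) = gcd(6, 43) = 1

Answer: 1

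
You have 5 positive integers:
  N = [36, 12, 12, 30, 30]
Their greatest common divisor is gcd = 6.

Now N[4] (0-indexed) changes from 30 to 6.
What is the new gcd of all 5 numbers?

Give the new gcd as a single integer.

Answer: 6

Derivation:
Numbers: [36, 12, 12, 30, 30], gcd = 6
Change: index 4, 30 -> 6
gcd of the OTHER numbers (without index 4): gcd([36, 12, 12, 30]) = 6
New gcd = gcd(g_others, new_val) = gcd(6, 6) = 6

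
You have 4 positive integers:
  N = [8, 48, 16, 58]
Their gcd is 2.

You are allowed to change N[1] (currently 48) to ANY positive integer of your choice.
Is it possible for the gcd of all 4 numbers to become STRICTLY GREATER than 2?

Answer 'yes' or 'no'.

Answer: no

Derivation:
Current gcd = 2
gcd of all OTHER numbers (without N[1]=48): gcd([8, 16, 58]) = 2
The new gcd after any change is gcd(2, new_value).
This can be at most 2.
Since 2 = old gcd 2, the gcd can only stay the same or decrease.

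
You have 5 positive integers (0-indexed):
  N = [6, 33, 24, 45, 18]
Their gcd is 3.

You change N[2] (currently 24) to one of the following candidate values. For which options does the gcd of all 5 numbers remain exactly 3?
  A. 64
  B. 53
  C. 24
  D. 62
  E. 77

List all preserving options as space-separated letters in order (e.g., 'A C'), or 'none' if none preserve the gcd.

Answer: C

Derivation:
Old gcd = 3; gcd of others (without N[2]) = 3
New gcd for candidate v: gcd(3, v). Preserves old gcd iff gcd(3, v) = 3.
  Option A: v=64, gcd(3,64)=1 -> changes
  Option B: v=53, gcd(3,53)=1 -> changes
  Option C: v=24, gcd(3,24)=3 -> preserves
  Option D: v=62, gcd(3,62)=1 -> changes
  Option E: v=77, gcd(3,77)=1 -> changes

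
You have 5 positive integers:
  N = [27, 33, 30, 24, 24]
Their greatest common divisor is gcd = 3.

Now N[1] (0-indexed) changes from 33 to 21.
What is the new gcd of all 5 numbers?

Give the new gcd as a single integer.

Numbers: [27, 33, 30, 24, 24], gcd = 3
Change: index 1, 33 -> 21
gcd of the OTHER numbers (without index 1): gcd([27, 30, 24, 24]) = 3
New gcd = gcd(g_others, new_val) = gcd(3, 21) = 3

Answer: 3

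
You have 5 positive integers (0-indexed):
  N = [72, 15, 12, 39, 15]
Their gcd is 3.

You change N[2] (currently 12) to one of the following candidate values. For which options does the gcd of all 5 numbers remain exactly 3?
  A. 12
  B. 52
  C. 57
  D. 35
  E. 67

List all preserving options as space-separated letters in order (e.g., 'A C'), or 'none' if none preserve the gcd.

Answer: A C

Derivation:
Old gcd = 3; gcd of others (without N[2]) = 3
New gcd for candidate v: gcd(3, v). Preserves old gcd iff gcd(3, v) = 3.
  Option A: v=12, gcd(3,12)=3 -> preserves
  Option B: v=52, gcd(3,52)=1 -> changes
  Option C: v=57, gcd(3,57)=3 -> preserves
  Option D: v=35, gcd(3,35)=1 -> changes
  Option E: v=67, gcd(3,67)=1 -> changes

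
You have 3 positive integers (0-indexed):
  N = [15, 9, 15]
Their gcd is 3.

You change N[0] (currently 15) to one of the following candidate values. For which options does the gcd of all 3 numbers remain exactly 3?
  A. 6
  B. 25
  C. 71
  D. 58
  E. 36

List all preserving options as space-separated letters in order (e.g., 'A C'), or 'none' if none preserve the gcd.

Old gcd = 3; gcd of others (without N[0]) = 3
New gcd for candidate v: gcd(3, v). Preserves old gcd iff gcd(3, v) = 3.
  Option A: v=6, gcd(3,6)=3 -> preserves
  Option B: v=25, gcd(3,25)=1 -> changes
  Option C: v=71, gcd(3,71)=1 -> changes
  Option D: v=58, gcd(3,58)=1 -> changes
  Option E: v=36, gcd(3,36)=3 -> preserves

Answer: A E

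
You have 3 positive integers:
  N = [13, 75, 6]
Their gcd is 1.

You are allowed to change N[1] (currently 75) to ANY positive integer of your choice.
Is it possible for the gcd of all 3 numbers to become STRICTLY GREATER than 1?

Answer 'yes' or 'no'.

Answer: no

Derivation:
Current gcd = 1
gcd of all OTHER numbers (without N[1]=75): gcd([13, 6]) = 1
The new gcd after any change is gcd(1, new_value).
This can be at most 1.
Since 1 = old gcd 1, the gcd can only stay the same or decrease.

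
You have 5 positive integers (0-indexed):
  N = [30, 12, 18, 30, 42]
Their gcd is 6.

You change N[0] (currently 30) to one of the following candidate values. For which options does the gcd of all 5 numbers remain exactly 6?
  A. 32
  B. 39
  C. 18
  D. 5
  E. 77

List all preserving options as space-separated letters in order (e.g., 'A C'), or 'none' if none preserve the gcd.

Old gcd = 6; gcd of others (without N[0]) = 6
New gcd for candidate v: gcd(6, v). Preserves old gcd iff gcd(6, v) = 6.
  Option A: v=32, gcd(6,32)=2 -> changes
  Option B: v=39, gcd(6,39)=3 -> changes
  Option C: v=18, gcd(6,18)=6 -> preserves
  Option D: v=5, gcd(6,5)=1 -> changes
  Option E: v=77, gcd(6,77)=1 -> changes

Answer: C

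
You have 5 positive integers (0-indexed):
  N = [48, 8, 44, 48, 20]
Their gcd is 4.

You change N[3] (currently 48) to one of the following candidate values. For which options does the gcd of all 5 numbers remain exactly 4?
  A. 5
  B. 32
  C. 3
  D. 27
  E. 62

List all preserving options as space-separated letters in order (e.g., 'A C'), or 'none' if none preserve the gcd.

Answer: B

Derivation:
Old gcd = 4; gcd of others (without N[3]) = 4
New gcd for candidate v: gcd(4, v). Preserves old gcd iff gcd(4, v) = 4.
  Option A: v=5, gcd(4,5)=1 -> changes
  Option B: v=32, gcd(4,32)=4 -> preserves
  Option C: v=3, gcd(4,3)=1 -> changes
  Option D: v=27, gcd(4,27)=1 -> changes
  Option E: v=62, gcd(4,62)=2 -> changes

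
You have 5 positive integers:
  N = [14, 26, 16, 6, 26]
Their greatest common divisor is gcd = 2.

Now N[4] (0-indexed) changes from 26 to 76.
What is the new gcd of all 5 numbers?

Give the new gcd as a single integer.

Answer: 2

Derivation:
Numbers: [14, 26, 16, 6, 26], gcd = 2
Change: index 4, 26 -> 76
gcd of the OTHER numbers (without index 4): gcd([14, 26, 16, 6]) = 2
New gcd = gcd(g_others, new_val) = gcd(2, 76) = 2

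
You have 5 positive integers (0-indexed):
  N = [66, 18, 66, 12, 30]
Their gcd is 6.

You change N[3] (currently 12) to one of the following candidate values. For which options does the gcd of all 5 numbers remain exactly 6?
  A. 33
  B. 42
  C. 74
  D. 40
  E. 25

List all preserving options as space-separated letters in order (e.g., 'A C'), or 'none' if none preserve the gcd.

Answer: B

Derivation:
Old gcd = 6; gcd of others (without N[3]) = 6
New gcd for candidate v: gcd(6, v). Preserves old gcd iff gcd(6, v) = 6.
  Option A: v=33, gcd(6,33)=3 -> changes
  Option B: v=42, gcd(6,42)=6 -> preserves
  Option C: v=74, gcd(6,74)=2 -> changes
  Option D: v=40, gcd(6,40)=2 -> changes
  Option E: v=25, gcd(6,25)=1 -> changes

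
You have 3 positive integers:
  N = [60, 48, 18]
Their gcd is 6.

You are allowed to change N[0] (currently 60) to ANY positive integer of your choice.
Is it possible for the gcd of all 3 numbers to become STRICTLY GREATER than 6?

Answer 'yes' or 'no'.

Current gcd = 6
gcd of all OTHER numbers (without N[0]=60): gcd([48, 18]) = 6
The new gcd after any change is gcd(6, new_value).
This can be at most 6.
Since 6 = old gcd 6, the gcd can only stay the same or decrease.

Answer: no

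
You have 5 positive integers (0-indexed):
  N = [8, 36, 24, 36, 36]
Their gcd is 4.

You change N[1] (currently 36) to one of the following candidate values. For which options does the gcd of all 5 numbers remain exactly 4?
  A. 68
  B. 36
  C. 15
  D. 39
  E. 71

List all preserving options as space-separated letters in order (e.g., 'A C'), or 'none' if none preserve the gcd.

Old gcd = 4; gcd of others (without N[1]) = 4
New gcd for candidate v: gcd(4, v). Preserves old gcd iff gcd(4, v) = 4.
  Option A: v=68, gcd(4,68)=4 -> preserves
  Option B: v=36, gcd(4,36)=4 -> preserves
  Option C: v=15, gcd(4,15)=1 -> changes
  Option D: v=39, gcd(4,39)=1 -> changes
  Option E: v=71, gcd(4,71)=1 -> changes

Answer: A B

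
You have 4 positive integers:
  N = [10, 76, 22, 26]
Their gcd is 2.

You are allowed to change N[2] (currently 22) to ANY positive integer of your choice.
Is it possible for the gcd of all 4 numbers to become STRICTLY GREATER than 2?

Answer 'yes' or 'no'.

Current gcd = 2
gcd of all OTHER numbers (without N[2]=22): gcd([10, 76, 26]) = 2
The new gcd after any change is gcd(2, new_value).
This can be at most 2.
Since 2 = old gcd 2, the gcd can only stay the same or decrease.

Answer: no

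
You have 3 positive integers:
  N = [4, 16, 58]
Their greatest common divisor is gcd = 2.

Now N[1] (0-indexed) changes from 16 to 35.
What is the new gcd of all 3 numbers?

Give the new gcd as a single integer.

Answer: 1

Derivation:
Numbers: [4, 16, 58], gcd = 2
Change: index 1, 16 -> 35
gcd of the OTHER numbers (without index 1): gcd([4, 58]) = 2
New gcd = gcd(g_others, new_val) = gcd(2, 35) = 1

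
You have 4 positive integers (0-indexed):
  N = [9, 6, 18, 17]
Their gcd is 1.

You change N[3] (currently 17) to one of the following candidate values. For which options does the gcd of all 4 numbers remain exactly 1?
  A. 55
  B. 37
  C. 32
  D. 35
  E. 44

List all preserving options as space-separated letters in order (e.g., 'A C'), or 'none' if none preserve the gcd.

Answer: A B C D E

Derivation:
Old gcd = 1; gcd of others (without N[3]) = 3
New gcd for candidate v: gcd(3, v). Preserves old gcd iff gcd(3, v) = 1.
  Option A: v=55, gcd(3,55)=1 -> preserves
  Option B: v=37, gcd(3,37)=1 -> preserves
  Option C: v=32, gcd(3,32)=1 -> preserves
  Option D: v=35, gcd(3,35)=1 -> preserves
  Option E: v=44, gcd(3,44)=1 -> preserves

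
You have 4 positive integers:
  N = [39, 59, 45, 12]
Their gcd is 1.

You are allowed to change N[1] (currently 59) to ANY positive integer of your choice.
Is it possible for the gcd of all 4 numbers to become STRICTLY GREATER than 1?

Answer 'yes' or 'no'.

Answer: yes

Derivation:
Current gcd = 1
gcd of all OTHER numbers (without N[1]=59): gcd([39, 45, 12]) = 3
The new gcd after any change is gcd(3, new_value).
This can be at most 3.
Since 3 > old gcd 1, the gcd CAN increase (e.g., set N[1] = 3).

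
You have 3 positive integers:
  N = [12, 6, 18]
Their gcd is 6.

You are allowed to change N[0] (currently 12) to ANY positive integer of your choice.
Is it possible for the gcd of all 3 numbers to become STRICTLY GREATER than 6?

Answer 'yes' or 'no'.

Answer: no

Derivation:
Current gcd = 6
gcd of all OTHER numbers (without N[0]=12): gcd([6, 18]) = 6
The new gcd after any change is gcd(6, new_value).
This can be at most 6.
Since 6 = old gcd 6, the gcd can only stay the same or decrease.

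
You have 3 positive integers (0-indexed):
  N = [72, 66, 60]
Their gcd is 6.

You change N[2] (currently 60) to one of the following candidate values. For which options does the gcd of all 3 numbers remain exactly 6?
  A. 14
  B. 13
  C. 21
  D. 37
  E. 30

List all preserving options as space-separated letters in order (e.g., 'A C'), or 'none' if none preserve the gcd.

Answer: E

Derivation:
Old gcd = 6; gcd of others (without N[2]) = 6
New gcd for candidate v: gcd(6, v). Preserves old gcd iff gcd(6, v) = 6.
  Option A: v=14, gcd(6,14)=2 -> changes
  Option B: v=13, gcd(6,13)=1 -> changes
  Option C: v=21, gcd(6,21)=3 -> changes
  Option D: v=37, gcd(6,37)=1 -> changes
  Option E: v=30, gcd(6,30)=6 -> preserves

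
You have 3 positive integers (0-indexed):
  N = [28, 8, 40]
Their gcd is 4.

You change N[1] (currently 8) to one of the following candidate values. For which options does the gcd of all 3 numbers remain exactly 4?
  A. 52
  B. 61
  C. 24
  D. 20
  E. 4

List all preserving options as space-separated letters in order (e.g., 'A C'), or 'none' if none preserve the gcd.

Old gcd = 4; gcd of others (without N[1]) = 4
New gcd for candidate v: gcd(4, v). Preserves old gcd iff gcd(4, v) = 4.
  Option A: v=52, gcd(4,52)=4 -> preserves
  Option B: v=61, gcd(4,61)=1 -> changes
  Option C: v=24, gcd(4,24)=4 -> preserves
  Option D: v=20, gcd(4,20)=4 -> preserves
  Option E: v=4, gcd(4,4)=4 -> preserves

Answer: A C D E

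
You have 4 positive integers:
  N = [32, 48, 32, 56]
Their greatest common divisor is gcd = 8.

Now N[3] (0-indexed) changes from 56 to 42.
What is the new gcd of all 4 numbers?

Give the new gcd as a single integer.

Numbers: [32, 48, 32, 56], gcd = 8
Change: index 3, 56 -> 42
gcd of the OTHER numbers (without index 3): gcd([32, 48, 32]) = 16
New gcd = gcd(g_others, new_val) = gcd(16, 42) = 2

Answer: 2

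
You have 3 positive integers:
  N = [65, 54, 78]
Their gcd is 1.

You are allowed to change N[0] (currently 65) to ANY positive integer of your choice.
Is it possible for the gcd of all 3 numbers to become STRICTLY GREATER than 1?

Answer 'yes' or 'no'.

Answer: yes

Derivation:
Current gcd = 1
gcd of all OTHER numbers (without N[0]=65): gcd([54, 78]) = 6
The new gcd after any change is gcd(6, new_value).
This can be at most 6.
Since 6 > old gcd 1, the gcd CAN increase (e.g., set N[0] = 6).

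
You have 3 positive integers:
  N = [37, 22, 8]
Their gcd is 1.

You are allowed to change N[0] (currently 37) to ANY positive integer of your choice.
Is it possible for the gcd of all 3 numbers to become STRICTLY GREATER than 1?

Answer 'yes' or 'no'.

Current gcd = 1
gcd of all OTHER numbers (without N[0]=37): gcd([22, 8]) = 2
The new gcd after any change is gcd(2, new_value).
This can be at most 2.
Since 2 > old gcd 1, the gcd CAN increase (e.g., set N[0] = 2).

Answer: yes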